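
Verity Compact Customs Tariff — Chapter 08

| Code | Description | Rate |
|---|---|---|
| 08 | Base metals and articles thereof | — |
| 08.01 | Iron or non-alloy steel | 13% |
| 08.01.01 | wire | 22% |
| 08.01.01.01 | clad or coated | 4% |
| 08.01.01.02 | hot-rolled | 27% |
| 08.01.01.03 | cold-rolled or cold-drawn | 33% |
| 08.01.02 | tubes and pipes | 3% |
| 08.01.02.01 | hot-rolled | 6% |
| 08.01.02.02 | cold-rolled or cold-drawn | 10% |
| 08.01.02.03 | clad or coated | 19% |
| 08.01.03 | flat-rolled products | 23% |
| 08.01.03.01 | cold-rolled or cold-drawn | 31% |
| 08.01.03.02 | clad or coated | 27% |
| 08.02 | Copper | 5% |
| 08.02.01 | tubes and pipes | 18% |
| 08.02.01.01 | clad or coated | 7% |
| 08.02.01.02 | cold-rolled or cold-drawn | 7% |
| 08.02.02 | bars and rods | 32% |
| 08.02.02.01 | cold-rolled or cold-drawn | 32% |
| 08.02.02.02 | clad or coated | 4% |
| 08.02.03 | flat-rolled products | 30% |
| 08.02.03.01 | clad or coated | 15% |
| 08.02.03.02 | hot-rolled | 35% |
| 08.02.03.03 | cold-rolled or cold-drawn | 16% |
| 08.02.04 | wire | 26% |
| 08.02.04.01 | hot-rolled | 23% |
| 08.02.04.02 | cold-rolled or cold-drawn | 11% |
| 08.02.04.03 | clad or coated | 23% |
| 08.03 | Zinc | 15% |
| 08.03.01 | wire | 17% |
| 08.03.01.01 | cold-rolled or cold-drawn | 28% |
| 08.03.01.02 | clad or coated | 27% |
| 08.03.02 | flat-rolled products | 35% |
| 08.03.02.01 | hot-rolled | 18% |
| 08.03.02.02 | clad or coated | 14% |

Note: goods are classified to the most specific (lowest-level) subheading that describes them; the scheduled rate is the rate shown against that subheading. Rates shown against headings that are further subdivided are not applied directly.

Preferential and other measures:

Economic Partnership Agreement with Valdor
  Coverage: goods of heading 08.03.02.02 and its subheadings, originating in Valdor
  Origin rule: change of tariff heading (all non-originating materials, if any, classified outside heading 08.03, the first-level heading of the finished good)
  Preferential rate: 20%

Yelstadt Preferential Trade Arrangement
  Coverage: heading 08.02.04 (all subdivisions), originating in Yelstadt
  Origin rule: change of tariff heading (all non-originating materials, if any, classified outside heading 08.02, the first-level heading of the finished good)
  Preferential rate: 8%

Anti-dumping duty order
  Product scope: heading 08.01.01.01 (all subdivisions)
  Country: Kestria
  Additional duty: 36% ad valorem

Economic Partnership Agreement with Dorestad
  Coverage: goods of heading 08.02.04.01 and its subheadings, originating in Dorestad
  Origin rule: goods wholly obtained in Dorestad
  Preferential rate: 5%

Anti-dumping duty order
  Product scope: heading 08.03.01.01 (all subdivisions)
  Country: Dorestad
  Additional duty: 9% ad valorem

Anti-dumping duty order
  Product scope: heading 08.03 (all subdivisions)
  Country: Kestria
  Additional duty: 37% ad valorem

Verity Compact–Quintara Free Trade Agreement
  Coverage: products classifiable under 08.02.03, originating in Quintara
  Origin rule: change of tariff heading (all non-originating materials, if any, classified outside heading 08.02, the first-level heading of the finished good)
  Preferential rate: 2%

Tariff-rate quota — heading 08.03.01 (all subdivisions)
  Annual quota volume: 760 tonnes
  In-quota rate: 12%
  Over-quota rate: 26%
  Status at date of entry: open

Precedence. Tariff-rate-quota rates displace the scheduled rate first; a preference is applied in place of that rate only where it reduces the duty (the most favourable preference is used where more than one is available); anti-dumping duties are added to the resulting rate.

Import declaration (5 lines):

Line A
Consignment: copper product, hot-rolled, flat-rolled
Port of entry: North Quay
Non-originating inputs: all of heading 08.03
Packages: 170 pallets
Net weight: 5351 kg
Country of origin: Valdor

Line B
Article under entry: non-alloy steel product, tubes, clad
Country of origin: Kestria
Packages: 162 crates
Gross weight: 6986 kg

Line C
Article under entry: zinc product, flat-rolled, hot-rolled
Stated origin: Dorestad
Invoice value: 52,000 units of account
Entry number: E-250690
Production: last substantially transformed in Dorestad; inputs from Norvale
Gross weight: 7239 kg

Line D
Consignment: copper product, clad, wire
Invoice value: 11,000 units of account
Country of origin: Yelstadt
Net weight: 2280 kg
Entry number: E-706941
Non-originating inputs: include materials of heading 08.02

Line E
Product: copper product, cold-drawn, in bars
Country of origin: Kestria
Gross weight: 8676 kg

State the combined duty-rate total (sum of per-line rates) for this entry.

127%

Line A: copper → 08.02; flat-rolled → 08.02.03; hot-rolled → 08.02.03.02. Scheduled 35%. Valdor agreement on 08.03.02.02: 08.02.03.02 not covered. → 35%.
Line B: non-alloy steel → 08.01; tubes → 08.01.02; clad → 08.01.02.03. Scheduled 19%. No special measure applies. → 19%.
Line C: zinc → 08.03; flat-rolled → 08.03.02; hot-rolled → 08.03.02.01. Scheduled 18%. Dorestad agreement on 08.02.04.01: 08.03.02.01 not covered. → 18%.
Line D: copper → 08.02; wire → 08.02.04; clad → 08.02.04.03. Scheduled 23%. Yelstadt agreement on 08.02.04: CTH not met. → 23%.
Line E: copper → 08.02; in bars → 08.02.02; cold-drawn → 08.02.02.01. Scheduled 32%. No special measure applies. → 32%.
Sum: 35% + 19% + 18% + 23% + 32% = 127%.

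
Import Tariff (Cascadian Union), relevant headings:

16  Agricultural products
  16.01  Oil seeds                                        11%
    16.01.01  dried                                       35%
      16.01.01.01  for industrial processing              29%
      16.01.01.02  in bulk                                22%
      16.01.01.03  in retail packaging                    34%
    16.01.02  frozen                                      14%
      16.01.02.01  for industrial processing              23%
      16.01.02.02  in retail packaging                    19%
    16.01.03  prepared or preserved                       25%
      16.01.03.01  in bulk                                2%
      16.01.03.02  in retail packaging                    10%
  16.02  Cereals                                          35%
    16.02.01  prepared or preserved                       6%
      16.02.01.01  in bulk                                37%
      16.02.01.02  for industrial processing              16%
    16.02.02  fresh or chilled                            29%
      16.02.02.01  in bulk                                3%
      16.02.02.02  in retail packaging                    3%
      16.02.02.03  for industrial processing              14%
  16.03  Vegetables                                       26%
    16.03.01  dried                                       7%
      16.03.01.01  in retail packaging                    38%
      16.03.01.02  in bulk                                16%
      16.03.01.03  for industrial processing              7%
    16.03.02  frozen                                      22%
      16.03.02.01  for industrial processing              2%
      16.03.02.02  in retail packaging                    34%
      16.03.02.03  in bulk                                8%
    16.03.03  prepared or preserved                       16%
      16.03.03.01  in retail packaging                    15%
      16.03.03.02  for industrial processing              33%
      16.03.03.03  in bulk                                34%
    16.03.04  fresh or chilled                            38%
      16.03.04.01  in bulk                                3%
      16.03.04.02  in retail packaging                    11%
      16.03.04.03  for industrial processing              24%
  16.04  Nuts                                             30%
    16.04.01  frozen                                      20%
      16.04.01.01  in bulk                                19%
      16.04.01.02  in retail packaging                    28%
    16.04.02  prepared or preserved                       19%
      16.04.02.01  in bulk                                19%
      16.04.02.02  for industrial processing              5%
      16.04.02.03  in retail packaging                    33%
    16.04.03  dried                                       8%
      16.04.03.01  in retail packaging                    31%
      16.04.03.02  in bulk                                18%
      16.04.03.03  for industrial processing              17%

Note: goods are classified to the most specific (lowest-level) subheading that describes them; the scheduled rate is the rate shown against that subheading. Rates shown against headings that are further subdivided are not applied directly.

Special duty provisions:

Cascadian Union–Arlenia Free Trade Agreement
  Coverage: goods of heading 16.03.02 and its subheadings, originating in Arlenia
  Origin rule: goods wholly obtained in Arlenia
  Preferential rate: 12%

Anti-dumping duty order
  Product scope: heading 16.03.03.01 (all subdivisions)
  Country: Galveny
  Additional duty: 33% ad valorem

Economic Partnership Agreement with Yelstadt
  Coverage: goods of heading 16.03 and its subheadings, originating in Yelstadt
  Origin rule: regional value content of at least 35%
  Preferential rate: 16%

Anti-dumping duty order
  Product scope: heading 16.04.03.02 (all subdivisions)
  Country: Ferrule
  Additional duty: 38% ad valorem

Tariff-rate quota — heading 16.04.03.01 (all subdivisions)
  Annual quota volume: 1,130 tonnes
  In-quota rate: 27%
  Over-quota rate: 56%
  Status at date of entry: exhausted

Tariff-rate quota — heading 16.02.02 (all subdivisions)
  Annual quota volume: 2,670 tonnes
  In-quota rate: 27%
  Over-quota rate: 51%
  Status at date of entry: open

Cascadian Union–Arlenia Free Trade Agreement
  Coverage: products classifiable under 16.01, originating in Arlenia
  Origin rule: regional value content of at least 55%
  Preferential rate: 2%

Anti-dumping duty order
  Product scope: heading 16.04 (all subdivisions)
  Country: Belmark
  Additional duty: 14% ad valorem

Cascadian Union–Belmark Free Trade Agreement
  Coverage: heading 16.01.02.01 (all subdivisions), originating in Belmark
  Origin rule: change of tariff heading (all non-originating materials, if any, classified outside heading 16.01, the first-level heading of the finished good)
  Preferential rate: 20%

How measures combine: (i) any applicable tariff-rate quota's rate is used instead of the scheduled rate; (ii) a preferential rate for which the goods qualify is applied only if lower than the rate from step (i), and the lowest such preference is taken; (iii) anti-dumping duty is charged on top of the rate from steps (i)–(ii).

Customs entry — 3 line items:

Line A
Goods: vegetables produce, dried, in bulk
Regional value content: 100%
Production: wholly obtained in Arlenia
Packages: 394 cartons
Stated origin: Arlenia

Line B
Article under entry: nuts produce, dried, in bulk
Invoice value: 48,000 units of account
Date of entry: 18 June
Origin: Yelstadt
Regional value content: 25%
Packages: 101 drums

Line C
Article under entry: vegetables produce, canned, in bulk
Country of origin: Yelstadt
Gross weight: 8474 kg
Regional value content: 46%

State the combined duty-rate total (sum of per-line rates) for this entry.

Line A: vegetables → 16.03; dried → 16.03.01; in bulk → 16.03.01.02. Scheduled 16%. Arlenia agreement on 16.03.02: 16.03.01.02 not covered; Arlenia agreement on 16.01: 16.03.01.02 not covered. → 16%.
Line B: nuts → 16.04; dried → 16.04.03; in bulk → 16.04.03.02. Scheduled 18%. Yelstadt agreement on 16.03: 16.04.03.02 not covered. → 18%.
Line C: vegetables → 16.03; canned → 16.03.03; in bulk → 16.03.03.03. Scheduled 34%. Yelstadt agreement on 16.03: RVC ≥ 35% → 16% available; preferential 16%. → 16%.
Sum: 16% + 18% + 16% = 50%.

50%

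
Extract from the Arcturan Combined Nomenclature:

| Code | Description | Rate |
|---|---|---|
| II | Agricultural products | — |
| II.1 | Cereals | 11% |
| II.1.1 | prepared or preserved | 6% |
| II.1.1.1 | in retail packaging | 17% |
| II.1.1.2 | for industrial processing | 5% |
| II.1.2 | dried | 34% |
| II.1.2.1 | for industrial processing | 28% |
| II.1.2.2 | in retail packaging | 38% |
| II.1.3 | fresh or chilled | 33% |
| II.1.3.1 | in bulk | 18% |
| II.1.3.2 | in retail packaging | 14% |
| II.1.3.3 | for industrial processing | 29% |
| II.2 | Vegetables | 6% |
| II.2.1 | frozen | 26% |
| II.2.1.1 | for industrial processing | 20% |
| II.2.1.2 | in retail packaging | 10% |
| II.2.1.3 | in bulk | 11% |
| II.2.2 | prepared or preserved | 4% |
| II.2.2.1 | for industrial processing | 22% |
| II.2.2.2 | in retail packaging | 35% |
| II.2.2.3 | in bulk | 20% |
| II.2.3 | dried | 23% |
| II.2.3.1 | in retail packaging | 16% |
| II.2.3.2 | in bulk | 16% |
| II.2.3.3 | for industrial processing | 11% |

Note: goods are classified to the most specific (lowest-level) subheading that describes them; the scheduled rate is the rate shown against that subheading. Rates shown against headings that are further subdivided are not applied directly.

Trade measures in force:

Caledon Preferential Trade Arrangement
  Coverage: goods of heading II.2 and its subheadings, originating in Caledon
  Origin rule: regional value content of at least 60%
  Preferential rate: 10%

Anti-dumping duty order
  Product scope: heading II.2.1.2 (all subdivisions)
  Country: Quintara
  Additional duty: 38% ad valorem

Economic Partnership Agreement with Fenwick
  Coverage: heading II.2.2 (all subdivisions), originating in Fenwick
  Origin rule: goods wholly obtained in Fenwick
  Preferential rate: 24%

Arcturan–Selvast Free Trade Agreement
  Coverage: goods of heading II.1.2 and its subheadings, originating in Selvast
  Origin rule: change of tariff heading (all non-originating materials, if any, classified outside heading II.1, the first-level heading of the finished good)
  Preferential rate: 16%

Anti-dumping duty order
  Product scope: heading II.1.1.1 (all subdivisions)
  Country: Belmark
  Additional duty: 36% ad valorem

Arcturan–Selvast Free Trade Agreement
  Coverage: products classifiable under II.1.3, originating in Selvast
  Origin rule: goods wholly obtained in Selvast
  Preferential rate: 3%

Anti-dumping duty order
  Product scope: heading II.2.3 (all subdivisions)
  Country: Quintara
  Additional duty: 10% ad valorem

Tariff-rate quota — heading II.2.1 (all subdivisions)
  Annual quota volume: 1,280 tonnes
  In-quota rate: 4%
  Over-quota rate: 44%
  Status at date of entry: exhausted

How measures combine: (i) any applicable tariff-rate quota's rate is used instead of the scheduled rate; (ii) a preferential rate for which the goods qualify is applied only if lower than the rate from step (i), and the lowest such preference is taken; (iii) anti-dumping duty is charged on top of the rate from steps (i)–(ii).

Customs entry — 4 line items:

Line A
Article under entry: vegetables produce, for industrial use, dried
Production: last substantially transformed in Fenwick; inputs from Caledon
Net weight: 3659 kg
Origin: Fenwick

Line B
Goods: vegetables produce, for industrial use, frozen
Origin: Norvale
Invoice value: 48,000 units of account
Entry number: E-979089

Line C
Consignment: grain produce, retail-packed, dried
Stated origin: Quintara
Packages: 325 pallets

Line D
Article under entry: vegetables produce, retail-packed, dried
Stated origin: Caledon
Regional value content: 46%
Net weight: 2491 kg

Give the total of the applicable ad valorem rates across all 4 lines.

Line A: vegetables → II.2; dried → II.2.3; for industrial use → II.2.3.3. Scheduled 11%. Fenwick agreement on II.2.2: II.2.3.3 not covered. → 11%.
Line B: vegetables → II.2; frozen → II.2.1; for industrial use → II.2.1.1. Scheduled 20%. quota on II.2.1 exhausted → over-quota 44%. → 44%.
Line C: grain → II.1; dried → II.1.2; retail-packed → II.1.2.2. Scheduled 38%. No special measure applies. → 38%.
Line D: vegetables → II.2; dried → II.2.3; retail-packed → II.2.3.1. Scheduled 16%. Caledon agreement on II.2: RVC < 60%. → 16%.
Sum: 11% + 44% + 38% + 16% = 109%.

109%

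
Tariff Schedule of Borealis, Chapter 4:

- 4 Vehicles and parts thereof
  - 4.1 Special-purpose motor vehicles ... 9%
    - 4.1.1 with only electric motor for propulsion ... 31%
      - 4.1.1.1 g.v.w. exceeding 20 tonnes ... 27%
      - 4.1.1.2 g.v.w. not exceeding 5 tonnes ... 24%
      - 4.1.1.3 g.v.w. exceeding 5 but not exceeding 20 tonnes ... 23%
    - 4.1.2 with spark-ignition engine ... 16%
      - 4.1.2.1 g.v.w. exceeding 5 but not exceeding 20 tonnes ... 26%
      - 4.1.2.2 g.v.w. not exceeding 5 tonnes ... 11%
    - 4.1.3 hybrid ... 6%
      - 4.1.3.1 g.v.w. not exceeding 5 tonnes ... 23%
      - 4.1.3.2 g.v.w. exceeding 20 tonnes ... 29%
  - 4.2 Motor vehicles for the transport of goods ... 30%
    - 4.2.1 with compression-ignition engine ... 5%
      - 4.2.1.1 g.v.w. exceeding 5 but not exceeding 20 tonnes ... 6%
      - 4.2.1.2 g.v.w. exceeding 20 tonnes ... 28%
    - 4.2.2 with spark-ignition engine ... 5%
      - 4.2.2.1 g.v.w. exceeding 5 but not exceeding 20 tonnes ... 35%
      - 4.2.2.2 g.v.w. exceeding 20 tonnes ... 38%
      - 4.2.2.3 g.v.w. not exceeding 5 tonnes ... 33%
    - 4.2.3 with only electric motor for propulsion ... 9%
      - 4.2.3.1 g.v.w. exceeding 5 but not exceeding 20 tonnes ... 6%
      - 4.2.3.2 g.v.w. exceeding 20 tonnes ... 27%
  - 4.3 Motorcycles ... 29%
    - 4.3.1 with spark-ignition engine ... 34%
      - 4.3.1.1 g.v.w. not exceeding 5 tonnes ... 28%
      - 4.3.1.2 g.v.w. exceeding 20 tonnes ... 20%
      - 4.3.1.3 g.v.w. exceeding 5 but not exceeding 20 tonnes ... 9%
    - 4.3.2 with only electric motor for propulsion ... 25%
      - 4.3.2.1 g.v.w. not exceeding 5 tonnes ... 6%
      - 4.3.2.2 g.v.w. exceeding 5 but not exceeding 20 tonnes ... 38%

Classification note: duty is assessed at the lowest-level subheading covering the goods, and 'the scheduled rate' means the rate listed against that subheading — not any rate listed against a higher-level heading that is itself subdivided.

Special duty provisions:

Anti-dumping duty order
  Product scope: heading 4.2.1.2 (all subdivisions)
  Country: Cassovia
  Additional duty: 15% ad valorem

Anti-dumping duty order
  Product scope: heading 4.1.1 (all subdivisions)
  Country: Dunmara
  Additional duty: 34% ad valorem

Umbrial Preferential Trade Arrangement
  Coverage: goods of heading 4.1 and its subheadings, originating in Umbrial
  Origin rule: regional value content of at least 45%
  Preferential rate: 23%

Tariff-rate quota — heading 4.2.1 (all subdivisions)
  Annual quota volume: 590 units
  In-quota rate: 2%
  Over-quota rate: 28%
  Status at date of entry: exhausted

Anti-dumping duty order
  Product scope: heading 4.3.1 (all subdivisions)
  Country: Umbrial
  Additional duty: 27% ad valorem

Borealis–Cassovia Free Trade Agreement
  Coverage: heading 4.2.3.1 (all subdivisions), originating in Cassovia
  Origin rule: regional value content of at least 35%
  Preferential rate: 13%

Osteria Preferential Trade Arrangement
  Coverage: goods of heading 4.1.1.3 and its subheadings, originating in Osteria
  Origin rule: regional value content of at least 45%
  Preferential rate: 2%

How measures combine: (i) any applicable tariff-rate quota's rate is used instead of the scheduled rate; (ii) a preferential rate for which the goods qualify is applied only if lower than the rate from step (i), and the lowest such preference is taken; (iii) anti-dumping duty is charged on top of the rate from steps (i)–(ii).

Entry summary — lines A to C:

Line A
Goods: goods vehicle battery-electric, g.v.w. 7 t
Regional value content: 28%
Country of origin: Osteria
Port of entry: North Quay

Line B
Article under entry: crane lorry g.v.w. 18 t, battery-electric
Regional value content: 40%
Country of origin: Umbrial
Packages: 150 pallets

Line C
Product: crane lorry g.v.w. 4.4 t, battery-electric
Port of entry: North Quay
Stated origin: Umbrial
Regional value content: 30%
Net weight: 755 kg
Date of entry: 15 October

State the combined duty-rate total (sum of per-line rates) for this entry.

Line A: goods vehicle → 4.2; battery-electric → 4.2.3; g.v.w. 7 t → 4.2.3.1. Scheduled 6%. Osteria agreement on 4.1.1.3: 4.2.3.1 not covered. → 6%.
Line B: crane lorry → 4.1; battery-electric → 4.1.1; g.v.w. 18 t → 4.1.1.3. Scheduled 23%. Umbrial agreement on 4.1: RVC < 45%. → 23%.
Line C: crane lorry → 4.1; battery-electric → 4.1.1; g.v.w. 4.4 t → 4.1.1.2. Scheduled 24%. Umbrial agreement on 4.1: RVC < 45%. → 24%.
Sum: 6% + 23% + 24% = 53%.

53%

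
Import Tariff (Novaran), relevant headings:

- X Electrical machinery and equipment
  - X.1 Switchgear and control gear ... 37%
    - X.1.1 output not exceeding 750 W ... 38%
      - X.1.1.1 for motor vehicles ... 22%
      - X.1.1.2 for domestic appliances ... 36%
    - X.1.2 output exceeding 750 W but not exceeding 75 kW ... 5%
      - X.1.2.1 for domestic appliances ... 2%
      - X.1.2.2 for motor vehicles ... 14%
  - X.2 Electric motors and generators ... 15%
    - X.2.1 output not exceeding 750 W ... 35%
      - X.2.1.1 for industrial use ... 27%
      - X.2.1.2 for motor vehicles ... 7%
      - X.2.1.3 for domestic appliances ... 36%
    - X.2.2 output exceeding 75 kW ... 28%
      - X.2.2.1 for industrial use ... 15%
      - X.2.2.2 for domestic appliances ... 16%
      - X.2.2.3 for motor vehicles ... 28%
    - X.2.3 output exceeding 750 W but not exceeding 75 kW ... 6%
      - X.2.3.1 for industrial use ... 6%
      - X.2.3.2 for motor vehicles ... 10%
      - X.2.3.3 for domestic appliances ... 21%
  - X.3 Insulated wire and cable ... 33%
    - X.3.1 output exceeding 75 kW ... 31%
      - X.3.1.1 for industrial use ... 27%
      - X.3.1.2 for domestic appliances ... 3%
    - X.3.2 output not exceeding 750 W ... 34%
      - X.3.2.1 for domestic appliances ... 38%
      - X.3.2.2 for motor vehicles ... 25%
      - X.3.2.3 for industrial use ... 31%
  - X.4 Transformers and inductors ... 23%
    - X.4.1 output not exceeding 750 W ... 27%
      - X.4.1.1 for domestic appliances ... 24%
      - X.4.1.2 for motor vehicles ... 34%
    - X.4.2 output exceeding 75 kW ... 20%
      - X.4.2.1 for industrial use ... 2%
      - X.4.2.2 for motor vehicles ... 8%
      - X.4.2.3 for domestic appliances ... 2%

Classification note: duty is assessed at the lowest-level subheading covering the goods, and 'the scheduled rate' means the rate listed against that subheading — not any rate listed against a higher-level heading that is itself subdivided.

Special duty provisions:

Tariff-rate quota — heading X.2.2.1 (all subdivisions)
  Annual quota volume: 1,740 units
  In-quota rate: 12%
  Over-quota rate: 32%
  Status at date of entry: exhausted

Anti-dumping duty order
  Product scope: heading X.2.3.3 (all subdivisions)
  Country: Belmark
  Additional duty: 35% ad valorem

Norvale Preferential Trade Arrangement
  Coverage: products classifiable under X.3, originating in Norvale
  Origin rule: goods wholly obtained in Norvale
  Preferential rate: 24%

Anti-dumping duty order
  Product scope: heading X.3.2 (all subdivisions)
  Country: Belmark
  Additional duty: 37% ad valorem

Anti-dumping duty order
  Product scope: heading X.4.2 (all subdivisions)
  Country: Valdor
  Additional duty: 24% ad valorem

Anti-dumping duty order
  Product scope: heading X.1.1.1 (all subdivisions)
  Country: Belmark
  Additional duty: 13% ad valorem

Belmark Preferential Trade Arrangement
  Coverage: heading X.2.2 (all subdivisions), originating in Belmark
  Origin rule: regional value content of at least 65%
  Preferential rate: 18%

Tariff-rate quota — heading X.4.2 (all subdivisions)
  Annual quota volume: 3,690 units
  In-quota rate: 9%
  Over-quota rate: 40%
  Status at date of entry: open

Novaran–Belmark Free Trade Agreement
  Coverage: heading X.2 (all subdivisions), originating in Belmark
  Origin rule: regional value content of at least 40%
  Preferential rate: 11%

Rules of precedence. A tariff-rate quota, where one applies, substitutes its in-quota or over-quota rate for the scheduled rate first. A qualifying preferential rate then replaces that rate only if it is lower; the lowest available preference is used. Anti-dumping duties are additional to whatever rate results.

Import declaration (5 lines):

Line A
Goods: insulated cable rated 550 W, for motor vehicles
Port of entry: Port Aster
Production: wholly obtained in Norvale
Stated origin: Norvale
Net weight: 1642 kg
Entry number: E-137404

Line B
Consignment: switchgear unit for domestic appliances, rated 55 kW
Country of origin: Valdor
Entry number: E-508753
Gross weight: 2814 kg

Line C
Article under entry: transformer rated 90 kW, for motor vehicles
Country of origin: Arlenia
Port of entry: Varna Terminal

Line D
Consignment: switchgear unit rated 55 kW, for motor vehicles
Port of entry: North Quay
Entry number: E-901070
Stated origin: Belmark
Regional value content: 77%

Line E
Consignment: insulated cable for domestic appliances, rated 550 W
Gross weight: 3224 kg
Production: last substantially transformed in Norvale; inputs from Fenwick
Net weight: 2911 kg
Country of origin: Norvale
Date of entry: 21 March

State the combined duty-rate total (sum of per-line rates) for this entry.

87%

Line A: insulated cable → X.3; rated 550 W → X.3.2; for motor vehicles → X.3.2.2. Scheduled 25%. Norvale agreement on X.3: wholly obtained → 24% available; preferential 24%. → 24%.
Line B: switchgear unit → X.1; rated 55 kW → X.1.2; for domestic appliances → X.1.2.1. Scheduled 2%. No special measure applies. → 2%.
Line C: transformer → X.4; rated 90 kW → X.4.2; for motor vehicles → X.4.2.2. Scheduled 8%. quota on X.4.2 open → in-quota 9%. → 9%.
Line D: switchgear unit → X.1; rated 55 kW → X.1.2; for motor vehicles → X.1.2.2. Scheduled 14%. Belmark agreement on X.2.2: X.1.2.2 not covered; Belmark agreement on X.2: X.1.2.2 not covered. → 14%.
Line E: insulated cable → X.3; rated 550 W → X.3.2; for domestic appliances → X.3.2.1. Scheduled 38%. Norvale agreement on X.3: not wholly obtained. → 38%.
Sum: 24% + 2% + 9% + 14% + 38% = 87%.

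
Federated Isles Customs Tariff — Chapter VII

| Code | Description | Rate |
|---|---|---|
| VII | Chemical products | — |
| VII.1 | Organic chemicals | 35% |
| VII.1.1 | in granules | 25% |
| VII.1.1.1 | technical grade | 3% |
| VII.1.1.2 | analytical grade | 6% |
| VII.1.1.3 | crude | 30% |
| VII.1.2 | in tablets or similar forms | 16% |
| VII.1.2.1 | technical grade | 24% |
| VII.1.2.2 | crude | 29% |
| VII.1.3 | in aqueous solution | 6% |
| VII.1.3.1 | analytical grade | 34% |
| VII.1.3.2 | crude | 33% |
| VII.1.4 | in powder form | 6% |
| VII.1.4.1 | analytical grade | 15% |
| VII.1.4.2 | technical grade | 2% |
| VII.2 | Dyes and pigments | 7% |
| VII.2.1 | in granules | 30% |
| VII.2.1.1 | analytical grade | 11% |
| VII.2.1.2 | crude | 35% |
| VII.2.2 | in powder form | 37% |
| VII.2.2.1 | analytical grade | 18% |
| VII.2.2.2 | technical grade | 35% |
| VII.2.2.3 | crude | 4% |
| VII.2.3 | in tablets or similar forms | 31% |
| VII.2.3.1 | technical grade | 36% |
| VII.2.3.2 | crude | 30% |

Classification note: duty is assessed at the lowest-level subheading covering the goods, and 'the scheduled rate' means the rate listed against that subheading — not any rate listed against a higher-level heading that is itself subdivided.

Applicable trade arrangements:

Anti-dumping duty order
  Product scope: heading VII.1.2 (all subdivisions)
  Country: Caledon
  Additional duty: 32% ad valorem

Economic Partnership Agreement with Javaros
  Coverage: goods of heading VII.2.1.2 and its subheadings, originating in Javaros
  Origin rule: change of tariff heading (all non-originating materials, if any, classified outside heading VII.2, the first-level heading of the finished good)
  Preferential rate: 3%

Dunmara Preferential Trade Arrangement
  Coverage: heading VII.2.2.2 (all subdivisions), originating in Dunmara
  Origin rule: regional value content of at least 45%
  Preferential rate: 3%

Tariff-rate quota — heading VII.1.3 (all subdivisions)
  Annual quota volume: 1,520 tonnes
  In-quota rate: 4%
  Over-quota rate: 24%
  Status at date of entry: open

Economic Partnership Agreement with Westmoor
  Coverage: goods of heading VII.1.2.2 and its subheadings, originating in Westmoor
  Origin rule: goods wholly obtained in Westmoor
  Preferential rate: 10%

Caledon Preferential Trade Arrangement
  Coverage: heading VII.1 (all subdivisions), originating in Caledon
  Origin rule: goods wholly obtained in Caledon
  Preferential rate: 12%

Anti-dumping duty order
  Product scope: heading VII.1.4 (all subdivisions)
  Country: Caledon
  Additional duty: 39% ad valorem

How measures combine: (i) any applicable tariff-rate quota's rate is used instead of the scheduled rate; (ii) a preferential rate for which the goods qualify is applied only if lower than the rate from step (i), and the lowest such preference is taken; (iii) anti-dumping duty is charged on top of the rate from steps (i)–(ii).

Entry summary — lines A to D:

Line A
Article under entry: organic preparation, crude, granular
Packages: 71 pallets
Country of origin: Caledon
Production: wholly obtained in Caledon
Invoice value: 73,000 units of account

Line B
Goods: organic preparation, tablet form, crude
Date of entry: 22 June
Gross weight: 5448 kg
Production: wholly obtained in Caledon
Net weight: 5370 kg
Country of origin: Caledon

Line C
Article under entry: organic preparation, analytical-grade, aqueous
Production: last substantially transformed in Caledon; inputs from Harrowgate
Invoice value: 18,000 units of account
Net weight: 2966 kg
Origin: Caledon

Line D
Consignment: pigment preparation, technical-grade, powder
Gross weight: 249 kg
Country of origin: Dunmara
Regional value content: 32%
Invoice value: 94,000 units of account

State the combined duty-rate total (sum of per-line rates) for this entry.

95%

Line A: organic → VII.1; granular → VII.1.1; crude → VII.1.1.3. Scheduled 30%. Caledon agreement on VII.1: wholly obtained → 12% available; preferential 12%. → 12%.
Line B: organic → VII.1; tablet form → VII.1.2; crude → VII.1.2.2. Scheduled 29%. Caledon agreement on VII.1: wholly obtained → 12% available; preferential 12%; anti-dumping (Caledon, VII.1.2): +32%; total 12% + 32% = 44%. → 44%.
Line C: organic → VII.1; aqueous → VII.1.3; analytical-grade → VII.1.3.1. Scheduled 34%. quota on VII.1.3 open → in-quota 4%; Caledon agreement on VII.1: not wholly obtained. → 4%.
Line D: pigment → VII.2; powder → VII.2.2; technical-grade → VII.2.2.2. Scheduled 35%. Dunmara agreement on VII.2.2.2: RVC < 45%. → 35%.
Sum: 12% + 44% + 4% + 35% = 95%.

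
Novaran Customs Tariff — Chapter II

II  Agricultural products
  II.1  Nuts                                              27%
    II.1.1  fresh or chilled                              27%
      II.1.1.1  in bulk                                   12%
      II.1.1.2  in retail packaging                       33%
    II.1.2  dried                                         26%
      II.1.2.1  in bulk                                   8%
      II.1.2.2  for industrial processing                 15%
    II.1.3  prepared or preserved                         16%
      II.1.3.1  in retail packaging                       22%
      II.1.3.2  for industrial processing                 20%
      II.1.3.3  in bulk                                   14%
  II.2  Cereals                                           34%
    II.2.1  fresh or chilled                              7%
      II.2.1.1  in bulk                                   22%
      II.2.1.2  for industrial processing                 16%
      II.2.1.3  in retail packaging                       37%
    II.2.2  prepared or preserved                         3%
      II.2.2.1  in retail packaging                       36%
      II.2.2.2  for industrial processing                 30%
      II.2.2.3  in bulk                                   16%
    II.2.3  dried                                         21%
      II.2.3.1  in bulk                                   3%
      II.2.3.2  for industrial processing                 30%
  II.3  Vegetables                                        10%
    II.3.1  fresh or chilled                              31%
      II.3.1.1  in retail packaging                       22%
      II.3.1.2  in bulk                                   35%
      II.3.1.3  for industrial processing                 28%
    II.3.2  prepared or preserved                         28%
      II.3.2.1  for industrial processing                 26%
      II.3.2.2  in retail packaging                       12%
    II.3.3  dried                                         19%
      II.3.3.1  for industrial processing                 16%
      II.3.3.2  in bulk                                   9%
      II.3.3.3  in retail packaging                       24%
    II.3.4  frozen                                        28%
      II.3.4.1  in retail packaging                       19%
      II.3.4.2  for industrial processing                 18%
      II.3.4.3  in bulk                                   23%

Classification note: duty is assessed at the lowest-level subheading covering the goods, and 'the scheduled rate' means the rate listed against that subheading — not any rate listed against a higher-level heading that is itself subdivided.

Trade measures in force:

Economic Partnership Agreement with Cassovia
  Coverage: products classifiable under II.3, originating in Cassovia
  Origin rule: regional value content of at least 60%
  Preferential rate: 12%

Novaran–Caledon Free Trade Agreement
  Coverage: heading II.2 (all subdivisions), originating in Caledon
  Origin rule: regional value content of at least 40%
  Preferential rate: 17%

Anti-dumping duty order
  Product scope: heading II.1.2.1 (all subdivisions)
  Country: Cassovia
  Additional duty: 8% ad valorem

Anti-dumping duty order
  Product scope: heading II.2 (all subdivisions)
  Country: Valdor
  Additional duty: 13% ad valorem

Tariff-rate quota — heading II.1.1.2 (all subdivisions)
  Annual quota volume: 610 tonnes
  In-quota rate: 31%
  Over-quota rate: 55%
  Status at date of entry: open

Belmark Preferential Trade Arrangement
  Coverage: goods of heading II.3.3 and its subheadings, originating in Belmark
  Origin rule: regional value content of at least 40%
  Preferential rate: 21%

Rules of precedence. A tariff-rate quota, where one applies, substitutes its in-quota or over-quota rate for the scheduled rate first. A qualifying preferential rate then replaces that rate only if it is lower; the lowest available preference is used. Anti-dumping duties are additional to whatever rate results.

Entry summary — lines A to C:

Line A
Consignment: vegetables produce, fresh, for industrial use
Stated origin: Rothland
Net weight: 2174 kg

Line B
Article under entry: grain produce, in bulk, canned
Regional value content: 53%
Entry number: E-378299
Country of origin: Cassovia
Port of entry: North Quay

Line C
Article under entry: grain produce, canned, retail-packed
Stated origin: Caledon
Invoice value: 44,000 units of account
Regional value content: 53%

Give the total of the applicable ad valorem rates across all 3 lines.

61%

Line A: vegetables → II.3; fresh → II.3.1; for industrial use → II.3.1.3. Scheduled 28%. No special measure applies. → 28%.
Line B: grain → II.2; canned → II.2.2; in bulk → II.2.2.3. Scheduled 16%. Cassovia agreement on II.3: II.2.2.3 not covered. → 16%.
Line C: grain → II.2; canned → II.2.2; retail-packed → II.2.2.1. Scheduled 36%. Caledon agreement on II.2: RVC ≥ 40% → 17% available; preferential 17%. → 17%.
Sum: 28% + 16% + 17% = 61%.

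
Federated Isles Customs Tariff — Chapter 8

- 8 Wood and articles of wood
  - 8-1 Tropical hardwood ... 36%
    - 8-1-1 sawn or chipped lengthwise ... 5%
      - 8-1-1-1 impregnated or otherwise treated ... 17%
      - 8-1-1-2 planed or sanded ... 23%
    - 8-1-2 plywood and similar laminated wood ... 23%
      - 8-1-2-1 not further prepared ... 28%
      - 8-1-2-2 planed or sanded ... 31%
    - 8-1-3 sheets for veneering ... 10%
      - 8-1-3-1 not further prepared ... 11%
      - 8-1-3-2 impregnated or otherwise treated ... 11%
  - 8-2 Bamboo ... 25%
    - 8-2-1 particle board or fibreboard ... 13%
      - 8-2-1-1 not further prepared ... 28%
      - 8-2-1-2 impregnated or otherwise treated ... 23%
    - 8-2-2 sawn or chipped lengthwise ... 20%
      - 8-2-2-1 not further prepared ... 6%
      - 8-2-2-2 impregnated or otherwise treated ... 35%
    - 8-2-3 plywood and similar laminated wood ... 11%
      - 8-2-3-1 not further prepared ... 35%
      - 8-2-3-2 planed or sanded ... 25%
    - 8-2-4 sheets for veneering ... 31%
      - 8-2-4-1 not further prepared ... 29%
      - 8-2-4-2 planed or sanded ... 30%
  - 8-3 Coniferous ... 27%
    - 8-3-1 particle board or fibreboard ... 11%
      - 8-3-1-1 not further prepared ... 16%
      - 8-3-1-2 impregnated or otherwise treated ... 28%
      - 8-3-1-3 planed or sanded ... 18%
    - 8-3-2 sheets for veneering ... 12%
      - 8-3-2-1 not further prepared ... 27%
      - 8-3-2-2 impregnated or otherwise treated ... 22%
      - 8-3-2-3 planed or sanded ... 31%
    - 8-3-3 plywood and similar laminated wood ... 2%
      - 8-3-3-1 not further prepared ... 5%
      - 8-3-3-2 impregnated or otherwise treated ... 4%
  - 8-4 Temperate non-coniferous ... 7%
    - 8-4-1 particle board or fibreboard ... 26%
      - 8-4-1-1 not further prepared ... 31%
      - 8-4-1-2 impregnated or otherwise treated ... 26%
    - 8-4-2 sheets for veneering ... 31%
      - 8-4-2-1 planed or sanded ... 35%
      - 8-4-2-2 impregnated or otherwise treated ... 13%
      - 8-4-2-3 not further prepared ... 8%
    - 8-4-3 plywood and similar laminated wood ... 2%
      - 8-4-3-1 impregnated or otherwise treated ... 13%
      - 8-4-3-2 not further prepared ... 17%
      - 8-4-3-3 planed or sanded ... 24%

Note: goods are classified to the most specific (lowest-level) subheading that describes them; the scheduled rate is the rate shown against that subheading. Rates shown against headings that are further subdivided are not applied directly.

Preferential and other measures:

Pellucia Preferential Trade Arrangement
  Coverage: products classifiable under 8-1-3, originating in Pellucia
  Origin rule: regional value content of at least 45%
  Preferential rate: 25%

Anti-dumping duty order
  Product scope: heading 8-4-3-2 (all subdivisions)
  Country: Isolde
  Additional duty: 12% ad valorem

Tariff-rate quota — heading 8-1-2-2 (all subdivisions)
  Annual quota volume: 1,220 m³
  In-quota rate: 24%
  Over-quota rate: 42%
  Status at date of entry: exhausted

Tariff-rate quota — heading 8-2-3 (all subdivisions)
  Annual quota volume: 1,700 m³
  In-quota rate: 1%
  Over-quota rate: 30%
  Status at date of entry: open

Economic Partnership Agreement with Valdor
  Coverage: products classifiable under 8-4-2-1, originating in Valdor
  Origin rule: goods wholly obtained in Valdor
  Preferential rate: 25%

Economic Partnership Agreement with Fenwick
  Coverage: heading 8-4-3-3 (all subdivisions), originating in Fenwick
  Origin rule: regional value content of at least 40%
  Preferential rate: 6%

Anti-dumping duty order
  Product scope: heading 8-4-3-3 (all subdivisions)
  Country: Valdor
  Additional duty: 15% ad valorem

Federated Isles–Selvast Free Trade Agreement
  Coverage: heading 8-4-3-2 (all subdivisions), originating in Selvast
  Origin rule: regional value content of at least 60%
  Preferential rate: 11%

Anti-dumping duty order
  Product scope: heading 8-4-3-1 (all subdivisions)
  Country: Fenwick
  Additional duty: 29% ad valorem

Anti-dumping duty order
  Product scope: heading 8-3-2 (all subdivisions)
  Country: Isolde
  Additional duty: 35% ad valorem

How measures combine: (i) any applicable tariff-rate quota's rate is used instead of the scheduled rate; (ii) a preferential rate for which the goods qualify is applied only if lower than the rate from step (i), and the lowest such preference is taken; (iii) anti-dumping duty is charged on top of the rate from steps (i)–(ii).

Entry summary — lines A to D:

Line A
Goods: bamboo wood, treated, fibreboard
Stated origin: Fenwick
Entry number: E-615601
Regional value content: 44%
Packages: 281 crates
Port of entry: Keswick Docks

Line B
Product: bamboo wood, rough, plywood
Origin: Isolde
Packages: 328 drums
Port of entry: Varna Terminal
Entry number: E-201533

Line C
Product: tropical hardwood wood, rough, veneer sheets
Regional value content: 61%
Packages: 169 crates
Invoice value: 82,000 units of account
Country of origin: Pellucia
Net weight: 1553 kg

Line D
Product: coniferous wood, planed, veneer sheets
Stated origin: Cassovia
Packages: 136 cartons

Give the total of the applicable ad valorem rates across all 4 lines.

66%

Line A: bamboo → 8-2; fibreboard → 8-2-1; treated → 8-2-1-2. Scheduled 23%. Fenwick agreement on 8-4-3-3: 8-2-1-2 not covered. → 23%.
Line B: bamboo → 8-2; plywood → 8-2-3; rough → 8-2-3-1. Scheduled 35%. quota on 8-2-3 open → in-quota 1%. → 1%.
Line C: tropical hardwood → 8-1; veneer sheets → 8-1-3; rough → 8-1-3-1. Scheduled 11%. Pellucia agreement on 8-1-3: RVC ≥ 45% → 25% available; preference 25% not lower than 11% → no reduction. → 11%.
Line D: coniferous → 8-3; veneer sheets → 8-3-2; planed → 8-3-2-3. Scheduled 31%. No special measure applies. → 31%.
Sum: 23% + 1% + 11% + 31% = 66%.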